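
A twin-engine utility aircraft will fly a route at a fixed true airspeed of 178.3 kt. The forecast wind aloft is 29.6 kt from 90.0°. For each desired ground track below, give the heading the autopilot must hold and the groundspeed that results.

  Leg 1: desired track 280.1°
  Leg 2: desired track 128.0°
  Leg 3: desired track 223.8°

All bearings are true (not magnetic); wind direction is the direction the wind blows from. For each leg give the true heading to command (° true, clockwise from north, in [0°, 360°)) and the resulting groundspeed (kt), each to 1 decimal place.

Leg 1: heading=281.8°, groundspeed=207.4 kt
Leg 2: heading=122.1°, groundspeed=154.0 kt
Leg 3: heading=216.9°, groundspeed=197.5 kt

Leg 1: desired track 280.1°; wind correction +1.7° → command heading 281.8°, groundspeed 207.4 kt
Leg 2: desired track 128.0°; wind correction -5.9° → command heading 122.1°, groundspeed 154.0 kt
Leg 3: desired track 223.8°; wind correction -6.9° → command heading 216.9°, groundspeed 197.5 kt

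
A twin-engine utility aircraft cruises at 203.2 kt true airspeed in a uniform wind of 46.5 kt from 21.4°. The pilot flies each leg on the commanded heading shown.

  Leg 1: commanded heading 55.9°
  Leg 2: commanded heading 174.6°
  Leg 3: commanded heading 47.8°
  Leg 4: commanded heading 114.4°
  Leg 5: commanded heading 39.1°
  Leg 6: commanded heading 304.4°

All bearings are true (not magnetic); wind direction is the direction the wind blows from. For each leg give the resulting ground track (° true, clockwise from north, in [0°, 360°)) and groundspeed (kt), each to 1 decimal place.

Leg 1: track=65.0°, groundspeed=167.0 kt
Leg 2: track=179.5°, groundspeed=245.6 kt
Leg 3: track=55.1°, groundspeed=162.9 kt
Leg 4: track=127.1°, groundspeed=210.8 kt
Leg 5: track=44.2°, groundspeed=159.5 kt
Leg 6: track=291.2°, groundspeed=198.0 kt

Leg 1: heading 55.9°; drift +9.1° → track 65.0°, groundspeed 167.0 kt
Leg 2: heading 174.6°; drift +4.9° → track 179.5°, groundspeed 245.6 kt
Leg 3: heading 47.8°; drift +7.3° → track 55.1°, groundspeed 162.9 kt
Leg 4: heading 114.4°; drift +12.7° → track 127.1°, groundspeed 210.8 kt
Leg 5: heading 39.1°; drift +5.1° → track 44.2°, groundspeed 159.5 kt
Leg 6: heading 304.4°; drift -13.2° → track 291.2°, groundspeed 198.0 kt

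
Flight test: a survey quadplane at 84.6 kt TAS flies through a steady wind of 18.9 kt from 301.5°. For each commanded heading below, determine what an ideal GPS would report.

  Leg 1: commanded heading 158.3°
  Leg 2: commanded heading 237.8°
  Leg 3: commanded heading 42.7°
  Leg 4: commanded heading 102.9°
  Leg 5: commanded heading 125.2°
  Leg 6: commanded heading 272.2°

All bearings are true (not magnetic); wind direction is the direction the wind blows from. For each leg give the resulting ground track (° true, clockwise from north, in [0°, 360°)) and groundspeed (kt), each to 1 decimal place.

Leg 1: track=151.8°, groundspeed=100.4 kt
Leg 2: track=225.3°, groundspeed=78.1 kt
Leg 3: track=54.6°, groundspeed=90.2 kt
Leg 4: track=106.3°, groundspeed=102.7 kt
Leg 5: track=124.5°, groundspeed=103.5 kt
Leg 6: track=264.5°, groundspeed=68.7 kt

Leg 1: heading 158.3°; drift -6.5° → track 151.8°, groundspeed 100.4 kt
Leg 2: heading 237.8°; drift -12.5° → track 225.3°, groundspeed 78.1 kt
Leg 3: heading 42.7°; drift +11.9° → track 54.6°, groundspeed 90.2 kt
Leg 4: heading 102.9°; drift +3.4° → track 106.3°, groundspeed 102.7 kt
Leg 5: heading 125.2°; drift -0.7° → track 124.5°, groundspeed 103.5 kt
Leg 6: heading 272.2°; drift -7.7° → track 264.5°, groundspeed 68.7 kt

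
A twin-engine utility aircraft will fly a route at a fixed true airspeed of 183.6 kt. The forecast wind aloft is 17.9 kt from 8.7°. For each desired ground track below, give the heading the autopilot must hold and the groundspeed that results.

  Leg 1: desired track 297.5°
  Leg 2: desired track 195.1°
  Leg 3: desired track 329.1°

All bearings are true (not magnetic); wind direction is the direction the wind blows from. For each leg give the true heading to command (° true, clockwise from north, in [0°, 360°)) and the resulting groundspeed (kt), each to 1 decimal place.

Leg 1: desired track 297.5°; wind correction +5.3° → command heading 302.8°, groundspeed 177.0 kt
Leg 2: desired track 195.1°; wind correction +0.6° → command heading 195.7°, groundspeed 201.4 kt
Leg 3: desired track 329.1°; wind correction +3.6° → command heading 332.7°, groundspeed 169.5 kt

Leg 1: heading=302.8°, groundspeed=177.0 kt
Leg 2: heading=195.7°, groundspeed=201.4 kt
Leg 3: heading=332.7°, groundspeed=169.5 kt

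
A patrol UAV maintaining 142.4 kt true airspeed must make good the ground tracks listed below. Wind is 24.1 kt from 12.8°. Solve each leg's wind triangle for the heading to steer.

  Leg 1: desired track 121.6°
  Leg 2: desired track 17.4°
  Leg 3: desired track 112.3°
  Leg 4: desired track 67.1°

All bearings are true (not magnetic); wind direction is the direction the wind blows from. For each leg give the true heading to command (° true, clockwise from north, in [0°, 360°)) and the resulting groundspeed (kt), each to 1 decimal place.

Leg 1: heading=112.4°, groundspeed=148.3 kt
Leg 2: heading=16.6°, groundspeed=118.4 kt
Leg 3: heading=102.7°, groundspeed=144.4 kt
Leg 4: heading=59.2°, groundspeed=127.0 kt

Leg 1: desired track 121.6°; wind correction -9.2° → command heading 112.4°, groundspeed 148.3 kt
Leg 2: desired track 17.4°; wind correction -0.8° → command heading 16.6°, groundspeed 118.4 kt
Leg 3: desired track 112.3°; wind correction -9.6° → command heading 102.7°, groundspeed 144.4 kt
Leg 4: desired track 67.1°; wind correction -7.9° → command heading 59.2°, groundspeed 127.0 kt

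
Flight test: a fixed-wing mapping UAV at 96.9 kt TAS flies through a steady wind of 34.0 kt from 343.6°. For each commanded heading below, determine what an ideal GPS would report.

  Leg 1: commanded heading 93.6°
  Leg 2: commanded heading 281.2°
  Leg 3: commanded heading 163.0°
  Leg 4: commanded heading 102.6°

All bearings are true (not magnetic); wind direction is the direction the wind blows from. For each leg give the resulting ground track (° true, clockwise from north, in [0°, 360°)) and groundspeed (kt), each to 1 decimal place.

Leg 1: track=110.0°, groundspeed=113.1 kt
Leg 2: track=260.8°, groundspeed=86.6 kt
Leg 3: track=163.2°, groundspeed=130.9 kt
Leg 4: track=117.3°, groundspeed=117.2 kt

Leg 1: heading 93.6°; drift +16.4° → track 110.0°, groundspeed 113.1 kt
Leg 2: heading 281.2°; drift -20.4° → track 260.8°, groundspeed 86.6 kt
Leg 3: heading 163.0°; drift +0.2° → track 163.2°, groundspeed 130.9 kt
Leg 4: heading 102.6°; drift +14.7° → track 117.3°, groundspeed 117.2 kt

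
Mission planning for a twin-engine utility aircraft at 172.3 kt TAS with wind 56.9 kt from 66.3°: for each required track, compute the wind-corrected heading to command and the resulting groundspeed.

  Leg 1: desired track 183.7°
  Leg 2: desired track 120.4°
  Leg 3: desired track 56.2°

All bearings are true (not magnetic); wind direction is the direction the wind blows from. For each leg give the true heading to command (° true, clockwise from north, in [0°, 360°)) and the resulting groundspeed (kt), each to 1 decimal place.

Leg 1: heading=166.7°, groundspeed=190.9 kt
Leg 2: heading=104.9°, groundspeed=132.7 kt
Leg 3: heading=59.5°, groundspeed=116.0 kt

Leg 1: desired track 183.7°; wind correction -17.0° → command heading 166.7°, groundspeed 190.9 kt
Leg 2: desired track 120.4°; wind correction -15.5° → command heading 104.9°, groundspeed 132.7 kt
Leg 3: desired track 56.2°; wind correction +3.3° → command heading 59.5°, groundspeed 116.0 kt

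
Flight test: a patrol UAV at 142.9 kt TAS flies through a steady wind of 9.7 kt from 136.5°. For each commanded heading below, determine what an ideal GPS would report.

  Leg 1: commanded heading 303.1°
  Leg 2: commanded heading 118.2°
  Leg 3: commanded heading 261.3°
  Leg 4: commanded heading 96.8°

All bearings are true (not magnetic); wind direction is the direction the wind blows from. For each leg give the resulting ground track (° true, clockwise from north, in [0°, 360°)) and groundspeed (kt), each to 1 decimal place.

Leg 1: heading 303.1°; drift +0.8° → track 303.9°, groundspeed 152.4 kt
Leg 2: heading 118.2°; drift -1.3° → track 116.9°, groundspeed 133.7 kt
Leg 3: heading 261.3°; drift +3.1° → track 264.4°, groundspeed 148.6 kt
Leg 4: heading 96.8°; drift -2.6° → track 94.2°, groundspeed 135.6 kt

Leg 1: track=303.9°, groundspeed=152.4 kt
Leg 2: track=116.9°, groundspeed=133.7 kt
Leg 3: track=264.4°, groundspeed=148.6 kt
Leg 4: track=94.2°, groundspeed=135.6 kt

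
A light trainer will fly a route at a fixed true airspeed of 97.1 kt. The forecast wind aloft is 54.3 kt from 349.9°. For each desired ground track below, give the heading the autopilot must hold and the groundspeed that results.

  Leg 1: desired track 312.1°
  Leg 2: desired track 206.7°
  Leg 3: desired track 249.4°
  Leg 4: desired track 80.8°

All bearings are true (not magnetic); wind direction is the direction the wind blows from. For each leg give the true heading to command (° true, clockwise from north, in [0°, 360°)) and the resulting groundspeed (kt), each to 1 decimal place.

Leg 1: desired track 312.1°; wind correction +20.0° → command heading 332.1°, groundspeed 48.3 kt
Leg 2: desired track 206.7°; wind correction +19.6° → command heading 226.3°, groundspeed 135.0 kt
Leg 3: desired track 249.4°; wind correction +33.4° → command heading 282.8°, groundspeed 91.0 kt
Leg 4: desired track 80.8°; wind correction -34.0° → command heading 46.8°, groundspeed 81.4 kt

Leg 1: heading=332.1°, groundspeed=48.3 kt
Leg 2: heading=226.3°, groundspeed=135.0 kt
Leg 3: heading=282.8°, groundspeed=91.0 kt
Leg 4: heading=46.8°, groundspeed=81.4 kt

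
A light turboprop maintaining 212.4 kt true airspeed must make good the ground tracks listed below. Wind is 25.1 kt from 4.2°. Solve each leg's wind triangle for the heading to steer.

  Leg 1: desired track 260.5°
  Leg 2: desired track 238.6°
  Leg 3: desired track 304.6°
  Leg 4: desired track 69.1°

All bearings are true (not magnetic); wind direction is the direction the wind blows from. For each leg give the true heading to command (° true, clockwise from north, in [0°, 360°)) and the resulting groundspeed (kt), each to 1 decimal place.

Leg 1: heading=267.1°, groundspeed=216.9 kt
Leg 2: heading=244.1°, groundspeed=226.0 kt
Leg 3: heading=310.5°, groundspeed=198.6 kt
Leg 4: heading=63.0°, groundspeed=200.5 kt

Leg 1: desired track 260.5°; wind correction +6.6° → command heading 267.1°, groundspeed 216.9 kt
Leg 2: desired track 238.6°; wind correction +5.5° → command heading 244.1°, groundspeed 226.0 kt
Leg 3: desired track 304.6°; wind correction +5.9° → command heading 310.5°, groundspeed 198.6 kt
Leg 4: desired track 69.1°; wind correction -6.1° → command heading 63.0°, groundspeed 200.5 kt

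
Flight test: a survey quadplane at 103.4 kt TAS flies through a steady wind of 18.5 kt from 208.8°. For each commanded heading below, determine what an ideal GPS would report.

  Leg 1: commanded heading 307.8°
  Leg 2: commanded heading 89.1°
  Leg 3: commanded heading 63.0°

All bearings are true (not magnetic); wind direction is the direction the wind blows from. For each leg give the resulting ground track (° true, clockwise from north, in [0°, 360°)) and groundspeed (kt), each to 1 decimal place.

Leg 1: heading 307.8°; drift +9.8° → track 317.6°, groundspeed 107.9 kt
Leg 2: heading 89.1°; drift -8.1° → track 81.0°, groundspeed 113.7 kt
Leg 3: heading 63.0°; drift -5.0° → track 58.0°, groundspeed 119.2 kt

Leg 1: track=317.6°, groundspeed=107.9 kt
Leg 2: track=81.0°, groundspeed=113.7 kt
Leg 3: track=58.0°, groundspeed=119.2 kt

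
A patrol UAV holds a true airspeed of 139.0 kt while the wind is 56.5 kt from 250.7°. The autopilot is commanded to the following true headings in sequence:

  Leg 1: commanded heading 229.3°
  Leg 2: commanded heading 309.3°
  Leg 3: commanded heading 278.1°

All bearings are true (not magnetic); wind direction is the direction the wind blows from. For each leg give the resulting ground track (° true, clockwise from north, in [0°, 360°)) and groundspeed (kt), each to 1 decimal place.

Leg 1: track=215.9°, groundspeed=88.8 kt
Leg 2: track=333.1°, groundspeed=119.7 kt
Leg 3: track=294.4°, groundspeed=92.6 kt

Leg 1: heading 229.3°; drift -13.4° → track 215.9°, groundspeed 88.8 kt
Leg 2: heading 309.3°; drift +23.8° → track 333.1°, groundspeed 119.7 kt
Leg 3: heading 278.1°; drift +16.3° → track 294.4°, groundspeed 92.6 kt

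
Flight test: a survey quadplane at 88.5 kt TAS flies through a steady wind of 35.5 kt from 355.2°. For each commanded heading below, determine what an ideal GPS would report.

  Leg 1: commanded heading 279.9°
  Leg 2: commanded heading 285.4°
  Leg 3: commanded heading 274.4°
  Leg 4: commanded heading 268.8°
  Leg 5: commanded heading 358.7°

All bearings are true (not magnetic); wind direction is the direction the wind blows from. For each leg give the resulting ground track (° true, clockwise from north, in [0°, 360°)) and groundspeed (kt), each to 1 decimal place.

Leg 1: track=256.5°, groundspeed=86.6 kt
Leg 2: track=261.8°, groundspeed=83.2 kt
Leg 3: track=251.5°, groundspeed=89.9 kt
Leg 4: track=246.5°, groundspeed=93.3 kt
Leg 5: track=1.0°, groundspeed=53.1 kt

Leg 1: heading 279.9°; drift -23.4° → track 256.5°, groundspeed 86.6 kt
Leg 2: heading 285.4°; drift -23.6° → track 261.8°, groundspeed 83.2 kt
Leg 3: heading 274.4°; drift -22.9° → track 251.5°, groundspeed 89.9 kt
Leg 4: heading 268.8°; drift -22.3° → track 246.5°, groundspeed 93.3 kt
Leg 5: heading 358.7°; drift +2.3° → track 1.0°, groundspeed 53.1 kt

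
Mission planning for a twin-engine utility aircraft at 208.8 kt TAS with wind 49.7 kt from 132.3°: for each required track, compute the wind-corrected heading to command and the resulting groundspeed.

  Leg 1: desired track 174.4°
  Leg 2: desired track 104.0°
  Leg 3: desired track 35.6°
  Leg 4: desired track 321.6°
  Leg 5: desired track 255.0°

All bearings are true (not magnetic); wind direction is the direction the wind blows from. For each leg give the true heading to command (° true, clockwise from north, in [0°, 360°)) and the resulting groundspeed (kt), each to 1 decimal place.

Leg 1: desired track 174.4°; wind correction -9.2° → command heading 165.2°, groundspeed 169.2 kt
Leg 2: desired track 104.0°; wind correction +6.5° → command heading 110.5°, groundspeed 163.7 kt
Leg 3: desired track 35.6°; wind correction +13.7° → command heading 49.3°, groundspeed 208.7 kt
Leg 4: desired track 321.6°; wind correction +2.2° → command heading 323.8°, groundspeed 257.7 kt
Leg 5: desired track 255.0°; wind correction -11.6° → command heading 243.4°, groundspeed 231.4 kt

Leg 1: heading=165.2°, groundspeed=169.2 kt
Leg 2: heading=110.5°, groundspeed=163.7 kt
Leg 3: heading=49.3°, groundspeed=208.7 kt
Leg 4: heading=323.8°, groundspeed=257.7 kt
Leg 5: heading=243.4°, groundspeed=231.4 kt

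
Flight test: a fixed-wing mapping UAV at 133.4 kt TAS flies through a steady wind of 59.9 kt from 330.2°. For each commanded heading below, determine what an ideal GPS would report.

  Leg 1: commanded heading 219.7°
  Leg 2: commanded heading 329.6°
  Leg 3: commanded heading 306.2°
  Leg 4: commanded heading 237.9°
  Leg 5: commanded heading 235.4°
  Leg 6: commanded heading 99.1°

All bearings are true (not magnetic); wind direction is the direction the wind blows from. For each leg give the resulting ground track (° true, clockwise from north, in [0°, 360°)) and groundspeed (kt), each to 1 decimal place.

Leg 1: track=199.7°, groundspeed=164.3 kt
Leg 2: track=329.1°, groundspeed=73.5 kt
Leg 3: track=289.0°, groundspeed=82.4 kt
Leg 4: track=214.1°, groundspeed=148.4 kt
Leg 5: track=212.1°, groundspeed=150.7 kt
Leg 6: track=114.3°, groundspeed=177.3 kt

Leg 1: heading 219.7°; drift -20.0° → track 199.7°, groundspeed 164.3 kt
Leg 2: heading 329.6°; drift -0.5° → track 329.1°, groundspeed 73.5 kt
Leg 3: heading 306.2°; drift -17.2° → track 289.0°, groundspeed 82.4 kt
Leg 4: heading 237.9°; drift -23.8° → track 214.1°, groundspeed 148.4 kt
Leg 5: heading 235.4°; drift -23.3° → track 212.1°, groundspeed 150.7 kt
Leg 6: heading 99.1°; drift +15.2° → track 114.3°, groundspeed 177.3 kt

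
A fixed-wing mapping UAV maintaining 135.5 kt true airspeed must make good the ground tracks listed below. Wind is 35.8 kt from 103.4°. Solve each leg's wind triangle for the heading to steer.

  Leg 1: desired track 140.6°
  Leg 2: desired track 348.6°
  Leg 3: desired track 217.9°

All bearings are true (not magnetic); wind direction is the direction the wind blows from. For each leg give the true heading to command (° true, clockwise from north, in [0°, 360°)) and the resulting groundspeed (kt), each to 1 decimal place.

Leg 1: desired track 140.6°; wind correction -9.2° → command heading 131.4°, groundspeed 105.2 kt
Leg 2: desired track 348.6°; wind correction +13.9° → command heading 2.5°, groundspeed 146.6 kt
Leg 3: desired track 217.9°; wind correction -13.9° → command heading 204.0°, groundspeed 146.4 kt

Leg 1: heading=131.4°, groundspeed=105.2 kt
Leg 2: heading=2.5°, groundspeed=146.6 kt
Leg 3: heading=204.0°, groundspeed=146.4 kt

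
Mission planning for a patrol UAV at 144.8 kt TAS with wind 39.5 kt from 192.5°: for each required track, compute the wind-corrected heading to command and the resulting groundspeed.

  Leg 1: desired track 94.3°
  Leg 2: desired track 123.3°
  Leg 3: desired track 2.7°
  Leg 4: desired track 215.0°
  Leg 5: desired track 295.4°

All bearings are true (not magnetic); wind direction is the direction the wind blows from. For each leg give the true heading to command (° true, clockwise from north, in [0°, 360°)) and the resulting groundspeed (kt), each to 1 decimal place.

Leg 1: heading=110.0°, groundspeed=145.1 kt
Leg 2: heading=138.1°, groundspeed=126.0 kt
Leg 3: heading=0.0°, groundspeed=183.6 kt
Leg 4: heading=209.0°, groundspeed=107.5 kt
Leg 5: heading=280.0°, groundspeed=148.4 kt

Leg 1: desired track 94.3°; wind correction +15.7° → command heading 110.0°, groundspeed 145.1 kt
Leg 2: desired track 123.3°; wind correction +14.8° → command heading 138.1°, groundspeed 126.0 kt
Leg 3: desired track 2.7°; wind correction -2.7° → command heading 0.0°, groundspeed 183.6 kt
Leg 4: desired track 215.0°; wind correction -6.0° → command heading 209.0°, groundspeed 107.5 kt
Leg 5: desired track 295.4°; wind correction -15.4° → command heading 280.0°, groundspeed 148.4 kt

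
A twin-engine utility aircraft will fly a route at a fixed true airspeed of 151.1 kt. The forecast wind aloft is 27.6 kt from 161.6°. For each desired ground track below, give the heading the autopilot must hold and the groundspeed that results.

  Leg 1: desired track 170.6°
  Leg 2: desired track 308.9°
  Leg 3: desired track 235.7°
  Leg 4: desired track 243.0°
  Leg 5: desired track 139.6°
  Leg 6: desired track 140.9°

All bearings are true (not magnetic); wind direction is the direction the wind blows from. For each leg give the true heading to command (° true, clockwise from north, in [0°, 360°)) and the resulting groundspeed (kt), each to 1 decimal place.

Leg 1: heading=169.0°, groundspeed=123.8 kt
Leg 2: heading=303.2°, groundspeed=173.6 kt
Leg 3: heading=225.6°, groundspeed=141.2 kt
Leg 4: heading=232.6°, groundspeed=144.5 kt
Leg 5: heading=143.5°, groundspeed=125.2 kt
Leg 6: heading=144.6°, groundspeed=125.0 kt

Leg 1: desired track 170.6°; wind correction -1.6° → command heading 169.0°, groundspeed 123.8 kt
Leg 2: desired track 308.9°; wind correction -5.7° → command heading 303.2°, groundspeed 173.6 kt
Leg 3: desired track 235.7°; wind correction -10.1° → command heading 225.6°, groundspeed 141.2 kt
Leg 4: desired track 243.0°; wind correction -10.4° → command heading 232.6°, groundspeed 144.5 kt
Leg 5: desired track 139.6°; wind correction +3.9° → command heading 143.5°, groundspeed 125.2 kt
Leg 6: desired track 140.9°; wind correction +3.7° → command heading 144.6°, groundspeed 125.0 kt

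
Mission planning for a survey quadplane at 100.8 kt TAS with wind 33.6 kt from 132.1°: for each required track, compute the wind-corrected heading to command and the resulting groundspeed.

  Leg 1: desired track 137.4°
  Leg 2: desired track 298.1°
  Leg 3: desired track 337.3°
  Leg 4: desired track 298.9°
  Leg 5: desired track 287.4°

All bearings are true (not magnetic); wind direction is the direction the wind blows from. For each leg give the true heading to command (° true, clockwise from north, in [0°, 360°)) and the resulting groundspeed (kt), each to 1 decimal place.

Leg 1: desired track 137.4°; wind correction -1.8° → command heading 135.6°, groundspeed 67.3 kt
Leg 2: desired track 298.1°; wind correction -4.6° → command heading 293.5°, groundspeed 133.1 kt
Leg 3: desired track 337.3°; wind correction +8.2° → command heading 345.5°, groundspeed 130.2 kt
Leg 4: desired track 298.9°; wind correction -4.4° → command heading 294.5°, groundspeed 133.2 kt
Leg 5: desired track 287.4°; wind correction -8.0° → command heading 279.4°, groundspeed 130.3 kt

Leg 1: heading=135.6°, groundspeed=67.3 kt
Leg 2: heading=293.5°, groundspeed=133.1 kt
Leg 3: heading=345.5°, groundspeed=130.2 kt
Leg 4: heading=294.5°, groundspeed=133.2 kt
Leg 5: heading=279.4°, groundspeed=130.3 kt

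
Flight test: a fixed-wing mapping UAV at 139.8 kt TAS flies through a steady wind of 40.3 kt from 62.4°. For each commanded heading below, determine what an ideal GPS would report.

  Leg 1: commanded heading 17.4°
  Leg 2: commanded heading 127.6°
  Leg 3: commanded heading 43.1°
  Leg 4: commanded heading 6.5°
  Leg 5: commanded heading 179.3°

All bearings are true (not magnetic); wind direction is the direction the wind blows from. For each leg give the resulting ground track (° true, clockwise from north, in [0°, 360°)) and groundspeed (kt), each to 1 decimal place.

Leg 1: heading 17.4°; drift -14.4° → track 3.0°, groundspeed 114.9 kt
Leg 2: heading 127.6°; drift +16.6° → track 144.2°, groundspeed 128.2 kt
Leg 3: heading 43.1°; drift -7.5° → track 35.6°, groundspeed 102.6 kt
Leg 4: heading 6.5°; drift -15.9° → track 350.6°, groundspeed 121.9 kt
Leg 5: heading 179.3°; drift +12.8° → track 192.1°, groundspeed 162.1 kt

Leg 1: track=3.0°, groundspeed=114.9 kt
Leg 2: track=144.2°, groundspeed=128.2 kt
Leg 3: track=35.6°, groundspeed=102.6 kt
Leg 4: track=350.6°, groundspeed=121.9 kt
Leg 5: track=192.1°, groundspeed=162.1 kt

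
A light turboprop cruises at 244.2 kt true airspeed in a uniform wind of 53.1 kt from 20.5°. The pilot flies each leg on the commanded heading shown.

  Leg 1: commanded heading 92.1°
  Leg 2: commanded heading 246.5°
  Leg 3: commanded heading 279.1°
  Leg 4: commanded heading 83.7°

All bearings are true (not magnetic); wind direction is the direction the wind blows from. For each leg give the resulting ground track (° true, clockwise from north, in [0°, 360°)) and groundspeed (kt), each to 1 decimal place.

Leg 1: heading 92.1°; drift +12.5° → track 104.6°, groundspeed 233.0 kt
Leg 2: heading 246.5°; drift -7.7° → track 238.8°, groundspeed 283.7 kt
Leg 3: heading 279.1°; drift -11.6° → track 267.5°, groundspeed 260.0 kt
Leg 4: heading 83.7°; drift +12.1° → track 95.8°, groundspeed 225.3 kt

Leg 1: track=104.6°, groundspeed=233.0 kt
Leg 2: track=238.8°, groundspeed=283.7 kt
Leg 3: track=267.5°, groundspeed=260.0 kt
Leg 4: track=95.8°, groundspeed=225.3 kt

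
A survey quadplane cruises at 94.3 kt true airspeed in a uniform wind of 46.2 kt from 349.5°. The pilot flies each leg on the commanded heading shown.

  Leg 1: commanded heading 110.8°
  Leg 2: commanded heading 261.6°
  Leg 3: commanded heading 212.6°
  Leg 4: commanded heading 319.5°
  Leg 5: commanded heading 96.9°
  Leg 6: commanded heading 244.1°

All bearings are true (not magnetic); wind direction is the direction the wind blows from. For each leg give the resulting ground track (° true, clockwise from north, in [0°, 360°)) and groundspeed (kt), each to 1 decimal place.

Leg 1: heading 110.8°; drift +18.5° → track 129.3°, groundspeed 124.7 kt
Leg 2: heading 261.6°; drift -26.5° → track 235.1°, groundspeed 103.5 kt
Leg 3: heading 212.6°; drift -13.9° → track 198.7°, groundspeed 131.9 kt
Leg 4: heading 319.5°; drift -23.0° → track 296.5°, groundspeed 59.0 kt
Leg 5: heading 96.9°; drift +22.2° → track 119.1°, groundspeed 116.8 kt
Leg 6: heading 244.1°; drift -22.7° → track 221.4°, groundspeed 115.5 kt

Leg 1: track=129.3°, groundspeed=124.7 kt
Leg 2: track=235.1°, groundspeed=103.5 kt
Leg 3: track=198.7°, groundspeed=131.9 kt
Leg 4: track=296.5°, groundspeed=59.0 kt
Leg 5: track=119.1°, groundspeed=116.8 kt
Leg 6: track=221.4°, groundspeed=115.5 kt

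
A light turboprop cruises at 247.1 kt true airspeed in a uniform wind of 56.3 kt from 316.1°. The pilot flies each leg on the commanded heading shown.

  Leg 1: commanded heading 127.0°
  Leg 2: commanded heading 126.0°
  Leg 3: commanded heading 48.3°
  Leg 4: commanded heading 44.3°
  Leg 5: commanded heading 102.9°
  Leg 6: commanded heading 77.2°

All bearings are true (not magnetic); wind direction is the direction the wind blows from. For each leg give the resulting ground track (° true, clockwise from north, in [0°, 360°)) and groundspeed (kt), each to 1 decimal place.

Leg 1: heading 127.0°; drift +1.7° → track 128.7°, groundspeed 302.8 kt
Leg 2: heading 126.0°; drift +1.9° → track 127.9°, groundspeed 302.7 kt
Leg 3: heading 48.3°; drift +12.7° → track 61.0°, groundspeed 255.5 kt
Leg 4: heading 44.3°; drift +12.9° → track 57.2°, groundspeed 251.7 kt
Leg 5: heading 102.9°; drift +6.0° → track 108.9°, groundspeed 295.8 kt
Leg 6: heading 77.2°; drift +9.9° → track 87.1°, groundspeed 280.4 kt

Leg 1: track=128.7°, groundspeed=302.8 kt
Leg 2: track=127.9°, groundspeed=302.7 kt
Leg 3: track=61.0°, groundspeed=255.5 kt
Leg 4: track=57.2°, groundspeed=251.7 kt
Leg 5: track=108.9°, groundspeed=295.8 kt
Leg 6: track=87.1°, groundspeed=280.4 kt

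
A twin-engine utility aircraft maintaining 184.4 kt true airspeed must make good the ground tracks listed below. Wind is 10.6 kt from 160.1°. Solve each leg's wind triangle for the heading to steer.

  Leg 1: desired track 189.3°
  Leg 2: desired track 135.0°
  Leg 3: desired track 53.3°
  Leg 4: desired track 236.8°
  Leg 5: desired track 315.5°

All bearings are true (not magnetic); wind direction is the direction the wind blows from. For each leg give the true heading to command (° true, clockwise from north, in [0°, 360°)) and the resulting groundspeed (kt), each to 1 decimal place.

Leg 1: desired track 189.3°; wind correction -1.6° → command heading 187.7°, groundspeed 175.1 kt
Leg 2: desired track 135.0°; wind correction +1.4° → command heading 136.4°, groundspeed 174.7 kt
Leg 3: desired track 53.3°; wind correction +3.2° → command heading 56.5°, groundspeed 187.2 kt
Leg 4: desired track 236.8°; wind correction -3.2° → command heading 233.6°, groundspeed 181.7 kt
Leg 5: desired track 315.5°; wind correction -1.4° → command heading 314.1°, groundspeed 194.0 kt

Leg 1: heading=187.7°, groundspeed=175.1 kt
Leg 2: heading=136.4°, groundspeed=174.7 kt
Leg 3: heading=56.5°, groundspeed=187.2 kt
Leg 4: heading=233.6°, groundspeed=181.7 kt
Leg 5: heading=314.1°, groundspeed=194.0 kt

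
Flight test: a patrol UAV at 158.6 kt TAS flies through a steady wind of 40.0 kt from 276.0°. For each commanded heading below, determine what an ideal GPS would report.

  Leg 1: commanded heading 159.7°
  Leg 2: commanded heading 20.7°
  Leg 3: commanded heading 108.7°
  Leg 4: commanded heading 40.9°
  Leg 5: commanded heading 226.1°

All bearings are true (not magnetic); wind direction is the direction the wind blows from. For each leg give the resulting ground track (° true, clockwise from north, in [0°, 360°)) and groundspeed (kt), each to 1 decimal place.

Leg 1: track=148.2°, groundspeed=179.9 kt
Leg 2: track=33.6°, groundspeed=173.1 kt
Leg 3: track=106.2°, groundspeed=197.8 kt
Leg 4: track=51.1°, groundspeed=184.4 kt
Leg 5: track=213.1°, groundspeed=136.3 kt

Leg 1: heading 159.7°; drift -11.5° → track 148.2°, groundspeed 179.9 kt
Leg 2: heading 20.7°; drift +12.9° → track 33.6°, groundspeed 173.1 kt
Leg 3: heading 108.7°; drift -2.5° → track 106.2°, groundspeed 197.8 kt
Leg 4: heading 40.9°; drift +10.2° → track 51.1°, groundspeed 184.4 kt
Leg 5: heading 226.1°; drift -13.0° → track 213.1°, groundspeed 136.3 kt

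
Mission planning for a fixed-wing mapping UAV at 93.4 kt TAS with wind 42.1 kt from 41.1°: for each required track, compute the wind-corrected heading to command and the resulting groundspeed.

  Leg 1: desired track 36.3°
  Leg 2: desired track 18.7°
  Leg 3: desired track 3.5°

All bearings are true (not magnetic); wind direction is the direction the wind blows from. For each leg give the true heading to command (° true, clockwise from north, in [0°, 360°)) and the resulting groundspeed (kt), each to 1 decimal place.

Leg 1: desired track 36.3°; wind correction +2.2° → command heading 38.5°, groundspeed 51.4 kt
Leg 2: desired track 18.7°; wind correction +9.9° → command heading 28.6°, groundspeed 53.1 kt
Leg 3: desired track 3.5°; wind correction +16.0° → command heading 19.5°, groundspeed 56.4 kt

Leg 1: heading=38.5°, groundspeed=51.4 kt
Leg 2: heading=28.6°, groundspeed=53.1 kt
Leg 3: heading=19.5°, groundspeed=56.4 kt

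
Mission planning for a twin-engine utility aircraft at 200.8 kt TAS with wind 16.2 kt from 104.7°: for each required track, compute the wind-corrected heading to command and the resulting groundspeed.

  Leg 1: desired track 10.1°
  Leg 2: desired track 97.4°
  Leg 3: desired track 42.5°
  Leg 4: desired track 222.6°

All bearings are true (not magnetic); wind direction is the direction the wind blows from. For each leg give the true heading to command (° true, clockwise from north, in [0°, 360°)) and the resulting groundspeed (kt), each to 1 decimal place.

Leg 1: heading=14.7°, groundspeed=201.4 kt
Leg 2: heading=98.0°, groundspeed=184.7 kt
Leg 3: heading=46.6°, groundspeed=192.7 kt
Leg 4: heading=218.5°, groundspeed=207.9 kt

Leg 1: desired track 10.1°; wind correction +4.6° → command heading 14.7°, groundspeed 201.4 kt
Leg 2: desired track 97.4°; wind correction +0.6° → command heading 98.0°, groundspeed 184.7 kt
Leg 3: desired track 42.5°; wind correction +4.1° → command heading 46.6°, groundspeed 192.7 kt
Leg 4: desired track 222.6°; wind correction -4.1° → command heading 218.5°, groundspeed 207.9 kt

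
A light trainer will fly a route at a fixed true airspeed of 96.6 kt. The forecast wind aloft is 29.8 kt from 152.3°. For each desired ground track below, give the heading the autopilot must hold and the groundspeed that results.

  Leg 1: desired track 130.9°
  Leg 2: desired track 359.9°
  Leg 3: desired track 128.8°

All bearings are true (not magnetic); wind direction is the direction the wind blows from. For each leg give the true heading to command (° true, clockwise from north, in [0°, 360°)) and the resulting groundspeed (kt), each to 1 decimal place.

Leg 1: heading=137.4°, groundspeed=68.2 kt
Leg 2: heading=8.1°, groundspeed=122.0 kt
Leg 3: heading=135.9°, groundspeed=68.5 kt

Leg 1: desired track 130.9°; wind correction +6.5° → command heading 137.4°, groundspeed 68.2 kt
Leg 2: desired track 359.9°; wind correction +8.2° → command heading 8.1°, groundspeed 122.0 kt
Leg 3: desired track 128.8°; wind correction +7.1° → command heading 135.9°, groundspeed 68.5 kt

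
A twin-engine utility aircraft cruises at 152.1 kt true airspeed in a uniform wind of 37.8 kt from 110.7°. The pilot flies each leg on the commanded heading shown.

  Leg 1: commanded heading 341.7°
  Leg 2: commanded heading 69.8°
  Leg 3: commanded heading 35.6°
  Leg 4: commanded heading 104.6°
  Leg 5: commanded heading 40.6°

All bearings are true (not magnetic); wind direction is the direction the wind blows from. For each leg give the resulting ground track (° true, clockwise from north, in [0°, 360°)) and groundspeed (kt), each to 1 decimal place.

Leg 1: track=332.2°, groundspeed=178.3 kt
Leg 2: track=58.5°, groundspeed=126.0 kt
Leg 3: track=21.2°, groundspeed=147.0 kt
Leg 4: track=102.6°, groundspeed=114.6 kt
Leg 5: track=26.3°, groundspeed=143.7 kt

Leg 1: heading 341.7°; drift -9.5° → track 332.2°, groundspeed 178.3 kt
Leg 2: heading 69.8°; drift -11.3° → track 58.5°, groundspeed 126.0 kt
Leg 3: heading 35.6°; drift -14.4° → track 21.2°, groundspeed 147.0 kt
Leg 4: heading 104.6°; drift -2.0° → track 102.6°, groundspeed 114.6 kt
Leg 5: heading 40.6°; drift -14.3° → track 26.3°, groundspeed 143.7 kt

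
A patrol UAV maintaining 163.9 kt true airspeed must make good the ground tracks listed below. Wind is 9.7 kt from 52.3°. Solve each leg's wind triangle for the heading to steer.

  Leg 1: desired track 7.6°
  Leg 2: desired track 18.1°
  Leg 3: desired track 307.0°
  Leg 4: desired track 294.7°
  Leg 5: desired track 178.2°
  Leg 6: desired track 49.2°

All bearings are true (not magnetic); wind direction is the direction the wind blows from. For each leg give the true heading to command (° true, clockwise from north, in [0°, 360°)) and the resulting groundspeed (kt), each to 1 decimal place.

Leg 1: heading=10.0°, groundspeed=156.9 kt
Leg 2: heading=20.0°, groundspeed=155.8 kt
Leg 3: heading=310.3°, groundspeed=166.2 kt
Leg 4: heading=297.7°, groundspeed=168.2 kt
Leg 5: heading=175.5°, groundspeed=169.4 kt
Leg 6: heading=49.4°, groundspeed=154.2 kt

Leg 1: desired track 7.6°; wind correction +2.4° → command heading 10.0°, groundspeed 156.9 kt
Leg 2: desired track 18.1°; wind correction +1.9° → command heading 20.0°, groundspeed 155.8 kt
Leg 3: desired track 307.0°; wind correction +3.3° → command heading 310.3°, groundspeed 166.2 kt
Leg 4: desired track 294.7°; wind correction +3.0° → command heading 297.7°, groundspeed 168.2 kt
Leg 5: desired track 178.2°; wind correction -2.7° → command heading 175.5°, groundspeed 169.4 kt
Leg 6: desired track 49.2°; wind correction +0.2° → command heading 49.4°, groundspeed 154.2 kt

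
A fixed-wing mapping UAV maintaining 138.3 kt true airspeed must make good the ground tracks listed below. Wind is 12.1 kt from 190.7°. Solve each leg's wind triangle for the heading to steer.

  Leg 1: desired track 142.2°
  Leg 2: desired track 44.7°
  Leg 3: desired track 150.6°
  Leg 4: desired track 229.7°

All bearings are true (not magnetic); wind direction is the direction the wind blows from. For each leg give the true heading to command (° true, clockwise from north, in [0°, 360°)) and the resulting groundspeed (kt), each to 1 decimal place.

Leg 1: desired track 142.2°; wind correction +3.8° → command heading 146.0°, groundspeed 130.0 kt
Leg 2: desired track 44.7°; wind correction +2.8° → command heading 47.5°, groundspeed 148.2 kt
Leg 3: desired track 150.6°; wind correction +3.2° → command heading 153.8°, groundspeed 128.8 kt
Leg 4: desired track 229.7°; wind correction -3.2° → command heading 226.5°, groundspeed 128.7 kt

Leg 1: heading=146.0°, groundspeed=130.0 kt
Leg 2: heading=47.5°, groundspeed=148.2 kt
Leg 3: heading=153.8°, groundspeed=128.8 kt
Leg 4: heading=226.5°, groundspeed=128.7 kt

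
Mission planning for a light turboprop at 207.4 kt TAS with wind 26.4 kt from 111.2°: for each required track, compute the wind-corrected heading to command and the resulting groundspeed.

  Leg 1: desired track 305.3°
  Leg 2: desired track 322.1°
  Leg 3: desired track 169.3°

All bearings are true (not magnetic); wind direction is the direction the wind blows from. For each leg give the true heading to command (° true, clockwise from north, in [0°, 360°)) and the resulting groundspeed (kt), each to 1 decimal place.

Leg 1: desired track 305.3°; wind correction +1.8° → command heading 307.1°, groundspeed 232.9 kt
Leg 2: desired track 322.1°; wind correction +3.7° → command heading 325.8°, groundspeed 229.6 kt
Leg 3: desired track 169.3°; wind correction -6.2° → command heading 163.1°, groundspeed 192.2 kt

Leg 1: heading=307.1°, groundspeed=232.9 kt
Leg 2: heading=325.8°, groundspeed=229.6 kt
Leg 3: heading=163.1°, groundspeed=192.2 kt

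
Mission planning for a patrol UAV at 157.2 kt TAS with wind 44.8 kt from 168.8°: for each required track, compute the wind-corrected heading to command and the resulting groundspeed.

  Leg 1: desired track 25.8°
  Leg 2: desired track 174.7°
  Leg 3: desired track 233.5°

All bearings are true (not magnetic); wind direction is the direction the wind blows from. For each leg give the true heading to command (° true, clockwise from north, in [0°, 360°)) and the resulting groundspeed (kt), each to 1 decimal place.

Leg 1: heading=35.7°, groundspeed=190.6 kt
Leg 2: heading=173.0°, groundspeed=112.6 kt
Leg 3: heading=218.6°, groundspeed=132.7 kt

Leg 1: desired track 25.8°; wind correction +9.9° → command heading 35.7°, groundspeed 190.6 kt
Leg 2: desired track 174.7°; wind correction -1.7° → command heading 173.0°, groundspeed 112.6 kt
Leg 3: desired track 233.5°; wind correction -14.9° → command heading 218.6°, groundspeed 132.7 kt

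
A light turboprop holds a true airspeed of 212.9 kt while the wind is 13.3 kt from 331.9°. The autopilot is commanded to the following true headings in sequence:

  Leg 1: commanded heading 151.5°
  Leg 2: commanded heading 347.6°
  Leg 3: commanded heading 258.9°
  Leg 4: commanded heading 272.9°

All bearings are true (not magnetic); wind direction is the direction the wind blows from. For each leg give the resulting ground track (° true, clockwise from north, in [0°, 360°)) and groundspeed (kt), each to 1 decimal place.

Leg 1: track=151.5°, groundspeed=226.2 kt
Leg 2: track=348.6°, groundspeed=200.1 kt
Leg 3: track=255.4°, groundspeed=209.4 kt
Leg 4: track=269.7°, groundspeed=206.4 kt

Leg 1: heading 151.5°; drift +0.0° → track 151.5°, groundspeed 226.2 kt
Leg 2: heading 347.6°; drift +1.0° → track 348.6°, groundspeed 200.1 kt
Leg 3: heading 258.9°; drift -3.5° → track 255.4°, groundspeed 209.4 kt
Leg 4: heading 272.9°; drift -3.2° → track 269.7°, groundspeed 206.4 kt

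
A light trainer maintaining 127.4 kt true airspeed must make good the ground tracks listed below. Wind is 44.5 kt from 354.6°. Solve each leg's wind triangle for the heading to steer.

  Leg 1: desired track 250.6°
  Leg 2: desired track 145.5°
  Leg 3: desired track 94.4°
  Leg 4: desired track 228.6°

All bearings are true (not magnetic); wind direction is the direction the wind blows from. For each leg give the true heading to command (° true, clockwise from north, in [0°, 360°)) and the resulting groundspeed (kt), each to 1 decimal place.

Leg 1: desired track 250.6°; wind correction +19.8° → command heading 270.4°, groundspeed 130.6 kt
Leg 2: desired track 145.5°; wind correction -9.8° → command heading 135.7°, groundspeed 164.4 kt
Leg 3: desired track 94.4°; wind correction -20.1° → command heading 74.3°, groundspeed 127.2 kt
Leg 4: desired track 228.6°; wind correction +16.4° → command heading 245.0°, groundspeed 148.4 kt

Leg 1: heading=270.4°, groundspeed=130.6 kt
Leg 2: heading=135.7°, groundspeed=164.4 kt
Leg 3: heading=74.3°, groundspeed=127.2 kt
Leg 4: heading=245.0°, groundspeed=148.4 kt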